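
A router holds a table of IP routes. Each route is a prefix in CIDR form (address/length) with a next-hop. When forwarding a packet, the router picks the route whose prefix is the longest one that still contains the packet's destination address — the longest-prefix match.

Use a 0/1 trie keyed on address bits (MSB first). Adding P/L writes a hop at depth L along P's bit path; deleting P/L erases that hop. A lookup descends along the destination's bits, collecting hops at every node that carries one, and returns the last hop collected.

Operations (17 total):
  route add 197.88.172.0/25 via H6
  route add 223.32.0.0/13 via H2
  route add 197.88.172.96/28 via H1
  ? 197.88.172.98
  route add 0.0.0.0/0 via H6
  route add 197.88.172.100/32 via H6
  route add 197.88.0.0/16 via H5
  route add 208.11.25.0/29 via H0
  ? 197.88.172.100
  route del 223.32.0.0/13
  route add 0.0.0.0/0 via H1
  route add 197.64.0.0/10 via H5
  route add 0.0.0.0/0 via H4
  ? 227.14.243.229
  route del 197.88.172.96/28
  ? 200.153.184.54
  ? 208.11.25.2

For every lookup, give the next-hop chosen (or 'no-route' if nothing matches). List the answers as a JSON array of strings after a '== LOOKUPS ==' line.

Process each operation:
  + 197.88.172.0/25 (H6) depth=25
  + 223.32.0.0/13 (H2) depth=13
  + 197.88.172.96/28 (H1) depth=28
  ? 197.88.172.98  path d0:-→d1:-→d2:-→d3:-→d4:-→d5:-→d6:-→d7:-→d8:-→d9:-→d10:-→d11:-→d12:-→d13:-→d14:-→d15:-→d16:-→d17:-→d18:-→d19:-→d20:-→d21:-→d22:-→d23:-→d24:-→d25:H6→d26:-→d27:-→d28:H1  best=H1
  + 0.0.0.0/0 (H6) depth=0
  + 197.88.172.100/32 (H6) depth=32
  + 197.88.0.0/16 (H5) depth=16
  + 208.11.25.0/29 (H0) depth=29
  ? 197.88.172.100  path d0:H6→d1:-→d2:-→d3:-→d4:-→d5:-→d6:-→d7:-→d8:-→d9:-→d10:-→d11:-→d12:-→d13:-→d14:-→d15:-→d16:H5→d17:-→d18:-→d19:-→d20:-→d21:-→d22:-→d23:-→d24:-→d25:H6→d26:-→d27:-→d28:H1→d29:-→d30:-→d31:-→d32:H6  best=H6
  del 223.32.0.0/13 (clear depth 13)
  + 0.0.0.0/0 (H1) depth=0
  + 197.64.0.0/10 (H5) depth=10
  + 0.0.0.0/0 (H4) depth=0
  ? 227.14.243.229  path d0:H4→d1:-→d2:-  best=H4
  del 197.88.172.96/28 (clear depth 28)
  ? 200.153.184.54  path d0:H4→d1:-→d2:-→d3:-→d4:-  best=H4
  ? 208.11.25.2  path d0:H4→d1:-→d2:-→d3:-→d4:-→d5:-→d6:-→d7:-→d8:-→d9:-→d10:-→d11:-→d12:-→d13:-→d14:-→d15:-→d16:-→d17:-→d18:-→d19:-→d20:-→d21:-→d22:-→d23:-→d24:-→d25:-→d26:-→d27:-→d28:-→d29:H0  best=H0

== LOOKUPS ==
["H1","H6","H4","H4","H0"]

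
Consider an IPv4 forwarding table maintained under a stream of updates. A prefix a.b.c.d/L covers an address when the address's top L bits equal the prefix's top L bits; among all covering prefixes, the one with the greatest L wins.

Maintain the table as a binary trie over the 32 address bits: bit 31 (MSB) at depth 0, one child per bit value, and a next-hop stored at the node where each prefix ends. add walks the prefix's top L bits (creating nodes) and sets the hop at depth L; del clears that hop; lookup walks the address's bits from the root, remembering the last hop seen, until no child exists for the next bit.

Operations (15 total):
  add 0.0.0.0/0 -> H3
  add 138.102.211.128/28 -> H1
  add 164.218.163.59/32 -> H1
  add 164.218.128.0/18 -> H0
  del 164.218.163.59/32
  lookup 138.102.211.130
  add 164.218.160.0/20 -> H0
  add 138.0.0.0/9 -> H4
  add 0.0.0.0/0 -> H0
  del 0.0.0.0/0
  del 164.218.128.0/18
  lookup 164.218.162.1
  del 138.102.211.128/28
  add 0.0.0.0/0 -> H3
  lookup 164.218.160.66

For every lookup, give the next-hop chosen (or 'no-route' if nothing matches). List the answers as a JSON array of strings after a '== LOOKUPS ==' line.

Process each operation:
  add 0.0.0.0/0 -> H3 at depth 0
  add 138.102.211.128/28 -> H1 at depth 28
  add 164.218.163.59/32 -> H1 at depth 32
  add 164.218.128.0/18 -> H0 at depth 18
  - 164.218.163.59/32 clear@32
  lookup 138.102.211.130: bits 1000101001100110110100111000 walk d0:H3→d1:-→d2:-→d3:-→d4:-→d5:-→d6:-→d7:-→d8:-→d9:-→d10:-→d11:-→d12:-→d13:-→d14:-→d15:-→d16:-→d17:-→d18:-→d19:-→d20:-→d21:-→d22:-→d23:-→d24:-→d25:-→d26:-→d27:-→d28:H1 -> H1
  add 164.218.160.0/20 -> H0 at depth 20
  add 138.0.0.0/9 -> H4 at depth 9
  add 0.0.0.0/0 -> H0 at depth 0
  - 0.0.0.0/0 clear@0
  - 164.218.128.0/18 clear@18
  lookup 164.218.162.1: bits 10100100110110101010001 walk d0:-→d1:-→d2:-→d3:-→d4:-→d5:-→d6:-→d7:-→d8:-→d9:-→d10:-→d11:-→d12:-→d13:-→d14:-→d15:-→d16:-→d17:-→d18:-→d19:-→d20:H0→d21:-→d22:-→d23:- -> H0
  - 138.102.211.128/28 clear@28
  add 0.0.0.0/0 -> H3 at depth 0
  lookup 164.218.160.66: bits 1010010011011010101000 walk d0:H3→d1:-→d2:-→d3:-→d4:-→d5:-→d6:-→d7:-→d8:-→d9:-→d10:-→d11:-→d12:-→d13:-→d14:-→d15:-→d16:-→d17:-→d18:-→d19:-→d20:H0→d21:-→d22:- -> H0

== LOOKUPS ==
["H1","H0","H0"]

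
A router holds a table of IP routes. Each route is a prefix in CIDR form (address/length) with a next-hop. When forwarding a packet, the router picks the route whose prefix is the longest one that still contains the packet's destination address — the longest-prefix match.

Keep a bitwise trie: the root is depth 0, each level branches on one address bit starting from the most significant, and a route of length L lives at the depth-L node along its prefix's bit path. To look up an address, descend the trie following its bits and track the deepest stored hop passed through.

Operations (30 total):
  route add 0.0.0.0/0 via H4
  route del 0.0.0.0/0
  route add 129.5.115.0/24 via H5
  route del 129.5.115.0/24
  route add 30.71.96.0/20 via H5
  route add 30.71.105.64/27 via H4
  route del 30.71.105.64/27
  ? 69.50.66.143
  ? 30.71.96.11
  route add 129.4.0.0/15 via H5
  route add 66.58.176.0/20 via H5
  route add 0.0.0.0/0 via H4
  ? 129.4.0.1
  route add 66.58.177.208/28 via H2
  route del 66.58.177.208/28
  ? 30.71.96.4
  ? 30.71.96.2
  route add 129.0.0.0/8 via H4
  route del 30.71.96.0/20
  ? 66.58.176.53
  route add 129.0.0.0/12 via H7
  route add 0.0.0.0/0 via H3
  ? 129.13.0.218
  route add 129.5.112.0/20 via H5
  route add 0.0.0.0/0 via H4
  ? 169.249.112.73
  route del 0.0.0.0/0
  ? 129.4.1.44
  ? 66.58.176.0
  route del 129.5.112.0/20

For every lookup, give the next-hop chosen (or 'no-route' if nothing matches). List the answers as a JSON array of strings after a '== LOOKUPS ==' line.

Process each operation:
  add 0.0.0.0/0 -> H4 at depth 0
  - 0.0.0.0/0 clear@0
  add 129.5.115.0/24 -> H5 at depth 24
  - 129.5.115.0/24 clear@24
  add 30.71.96.0/20 -> H5 at depth 20
  add 30.71.105.64/27 -> H4 at depth 27
  - 30.71.105.64/27 clear@27
  ? 69.50.66.143  path d0:-→d1:-  best=no-route
  ? 30.71.96.11  path d0:-→d1:-→d2:-→d3:-→d4:-→d5:-→d6:-→d7:-→d8:-→d9:-→d10:-→d11:-→d12:-→d13:-→d14:-→d15:-→d16:-→d17:-→d18:-→d19:-→d20:H5  best=H5
  add 129.4.0.0/15 -> H5 at depth 15
  add 66.58.176.0/20 -> H5 at depth 20
  add 0.0.0.0/0 -> H4 at depth 0
  ? 129.4.0.1  path d0:H4→d1:-→d2:-→d3:-→d4:-→d5:-→d6:-→d7:-→d8:-→d9:-→d10:-→d11:-→d12:-→d13:-→d14:-→d15:H5  best=H5
  add 66.58.177.208/28 -> H2 at depth 28
  - 66.58.177.208/28 clear@28
  ? 30.71.96.4  path d0:H4→d1:-→d2:-→d3:-→d4:-→d5:-→d6:-→d7:-→d8:-→d9:-→d10:-→d11:-→d12:-→d13:-→d14:-→d15:-→d16:-→d17:-→d18:-→d19:-→d20:H5  best=H5
  ? 30.71.96.2  path d0:H4→d1:-→d2:-→d3:-→d4:-→d5:-→d6:-→d7:-→d8:-→d9:-→d10:-→d11:-→d12:-→d13:-→d14:-→d15:-→d16:-→d17:-→d18:-→d19:-→d20:H5  best=H5
  add 129.0.0.0/8 -> H4 at depth 8
  - 30.71.96.0/20 clear@20
  ? 66.58.176.53  path d0:H4→d1:-→d2:-→d3:-→d4:-→d5:-→d6:-→d7:-→d8:-→d9:-→d10:-→d11:-→d12:-→d13:-→d14:-→d15:-→d16:-→d17:-→d18:-→d19:-→d20:H5→d21:-→d22:-→d23:-  best=H5
  add 129.0.0.0/12 -> H7 at depth 12
  add 0.0.0.0/0 -> H3 at depth 0
  ? 129.13.0.218  path d0:H3→d1:-→d2:-→d3:-→d4:-→d5:-→d6:-→d7:-→d8:H4→d9:-→d10:-→d11:-→d12:H7  best=H7
  add 129.5.112.0/20 -> H5 at depth 20
  add 0.0.0.0/0 -> H4 at depth 0
  ? 169.249.112.73  path d0:H4→d1:-→d2:-  best=H4
  - 0.0.0.0/0 clear@0
  ? 129.4.1.44  path d0:-→d1:-→d2:-→d3:-→d4:-→d5:-→d6:-→d7:-→d8:H4→d9:-→d10:-→d11:-→d12:H7→d13:-→d14:-→d15:H5  best=H5
  ? 66.58.176.0  path d0:-→d1:-→d2:-→d3:-→d4:-→d5:-→d6:-→d7:-→d8:-→d9:-→d10:-→d11:-→d12:-→d13:-→d14:-→d15:-→d16:-→d17:-→d18:-→d19:-→d20:H5→d21:-→d22:-→d23:-  best=H5
  - 129.5.112.0/20 clear@20

== LOOKUPS ==
["no-route","H5","H5","H5","H5","H5","H7","H4","H5","H5"]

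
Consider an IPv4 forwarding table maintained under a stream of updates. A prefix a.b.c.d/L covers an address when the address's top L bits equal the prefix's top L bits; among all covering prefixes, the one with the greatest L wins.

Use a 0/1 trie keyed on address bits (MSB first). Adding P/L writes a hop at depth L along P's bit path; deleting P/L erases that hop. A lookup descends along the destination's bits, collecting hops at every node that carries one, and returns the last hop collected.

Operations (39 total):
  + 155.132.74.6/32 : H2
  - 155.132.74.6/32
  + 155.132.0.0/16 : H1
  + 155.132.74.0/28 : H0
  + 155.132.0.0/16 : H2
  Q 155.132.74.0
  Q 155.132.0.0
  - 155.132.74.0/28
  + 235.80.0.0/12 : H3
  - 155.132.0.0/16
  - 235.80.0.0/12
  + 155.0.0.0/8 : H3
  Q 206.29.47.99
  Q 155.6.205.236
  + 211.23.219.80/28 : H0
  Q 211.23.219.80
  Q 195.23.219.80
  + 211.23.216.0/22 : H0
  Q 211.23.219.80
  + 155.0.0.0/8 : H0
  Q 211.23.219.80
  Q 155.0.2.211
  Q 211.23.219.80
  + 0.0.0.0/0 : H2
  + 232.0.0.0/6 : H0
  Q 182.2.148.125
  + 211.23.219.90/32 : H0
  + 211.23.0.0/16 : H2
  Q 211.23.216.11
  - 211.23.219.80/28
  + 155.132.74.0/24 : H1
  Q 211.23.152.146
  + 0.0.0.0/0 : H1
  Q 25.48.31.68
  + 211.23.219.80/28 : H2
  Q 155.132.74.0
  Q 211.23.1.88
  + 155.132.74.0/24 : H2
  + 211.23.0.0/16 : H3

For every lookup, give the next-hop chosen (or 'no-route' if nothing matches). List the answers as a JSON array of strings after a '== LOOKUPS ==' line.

Trace:
  add 155.132.74.6/32 -> H2 at depth 32
  del 155.132.74.6/32 (clear depth 32)
  add 155.132.0.0/16 -> H1 at depth 16
  add 155.132.74.0/28 -> H0 at depth 28
  add 155.132.0.0/16 -> H2 at depth 16
  ? 155.132.74.0  path d0:-→d1:-→d2:-→d3:-→d4:-→d5:-→d6:-→d7:-→d8:-→d9:-→d10:-→d11:-→d12:-→d13:-→d14:-→d15:-→d16:H2→d17:-→d18:-→d19:-→d20:-→d21:-→d22:-→d23:-→d24:-→d25:-→d26:-→d27:-→d28:H0→d29:-  best=H0
  ? 155.132.0.0  path d0:-→d1:-→d2:-→d3:-→d4:-→d5:-→d6:-→d7:-→d8:-→d9:-→d10:-→d11:-→d12:-→d13:-→d14:-→d15:-→d16:H2→d17:-  best=H2
  del 155.132.74.0/28 (clear depth 28)
  add 235.80.0.0/12 -> H3 at depth 12
  del 155.132.0.0/16 (clear depth 16)
  del 235.80.0.0/12 (clear depth 12)
  add 155.0.0.0/8 -> H3 at depth 8
  ? 206.29.47.99  path d0:-→d1:-→d2:-  best=no-route
  ? 155.6.205.236  path d0:-→d1:-→d2:-→d3:-→d4:-→d5:-→d6:-→d7:-→d8:H3  best=H3
  add 211.23.219.80/28 -> H0 at depth 28
  ? 211.23.219.80  path d0:-→d1:-→d2:-→d3:-→d4:-→d5:-→d6:-→d7:-→d8:-→d9:-→d10:-→d11:-→d12:-→d13:-→d14:-→d15:-→d16:-→d17:-→d18:-→d19:-→d20:-→d21:-→d22:-→d23:-→d24:-→d25:-→d26:-→d27:-→d28:H0  best=H0
  ? 195.23.219.80  path d0:-→d1:-→d2:-→d3:-  best=no-route
  add 211.23.216.0/22 -> H0 at depth 22
  ? 211.23.219.80  path d0:-→d1:-→d2:-→d3:-→d4:-→d5:-→d6:-→d7:-→d8:-→d9:-→d10:-→d11:-→d12:-→d13:-→d14:-→d15:-→d16:-→d17:-→d18:-→d19:-→d20:-→d21:-→d22:H0→d23:-→d24:-→d25:-→d26:-→d27:-→d28:H0  best=H0
  add 155.0.0.0/8 -> H0 at depth 8
  ? 211.23.219.80  path d0:-→d1:-→d2:-→d3:-→d4:-→d5:-→d6:-→d7:-→d8:-→d9:-→d10:-→d11:-→d12:-→d13:-→d14:-→d15:-→d16:-→d17:-→d18:-→d19:-→d20:-→d21:-→d22:H0→d23:-→d24:-→d25:-→d26:-→d27:-→d28:H0  best=H0
  ? 155.0.2.211  path d0:-→d1:-→d2:-→d3:-→d4:-→d5:-→d6:-→d7:-→d8:H0  best=H0
  ? 211.23.219.80  path d0:-→d1:-→d2:-→d3:-→d4:-→d5:-→d6:-→d7:-→d8:-→d9:-→d10:-→d11:-→d12:-→d13:-→d14:-→d15:-→d16:-→d17:-→d18:-→d19:-→d20:-→d21:-→d22:H0→d23:-→d24:-→d25:-→d26:-→d27:-→d28:H0  best=H0
  add 0.0.0.0/0 -> H2 at depth 0
  add 232.0.0.0/6 -> H0 at depth 6
  ? 182.2.148.125  path d0:H2→d1:-→d2:-  best=H2
  add 211.23.219.90/32 -> H0 at depth 32
  add 211.23.0.0/16 -> H2 at depth 16
  ? 211.23.216.11  path d0:H2→d1:-→d2:-→d3:-→d4:-→d5:-→d6:-→d7:-→d8:-→d9:-→d10:-→d11:-→d12:-→d13:-→d14:-→d15:-→d16:H2→d17:-→d18:-→d19:-→d20:-→d21:-→d22:H0  best=H0
  del 211.23.219.80/28 (clear depth 28)
  add 155.132.74.0/24 -> H1 at depth 24
  ? 211.23.152.146  path d0:H2→d1:-→d2:-→d3:-→d4:-→d5:-→d6:-→d7:-→d8:-→d9:-→d10:-→d11:-→d12:-→d13:-→d14:-→d15:-→d16:H2→d17:-  best=H2
  add 0.0.0.0/0 -> H1 at depth 0
  ? 25.48.31.68  path d0:H1  best=H1
  add 211.23.219.80/28 -> H2 at depth 28
  ? 155.132.74.0  path d0:H1→d1:-→d2:-→d3:-→d4:-→d5:-→d6:-→d7:-→d8:H0→d9:-→d10:-→d11:-→d12:-→d13:-→d14:-→d15:-→d16:-→d17:-→d18:-→d19:-→d20:-→d21:-→d22:-→d23:-→d24:H1→d25:-→d26:-→d27:-→d28:-→d29:-  best=H1
  ? 211.23.1.88  path d0:H1→d1:-→d2:-→d3:-→d4:-→d5:-→d6:-→d7:-→d8:-→d9:-→d10:-→d11:-→d12:-→d13:-→d14:-→d15:-→d16:H2  best=H2
  add 155.132.74.0/24 -> H2 at depth 24
  add 211.23.0.0/16 -> H3 at depth 16

== LOOKUPS ==
["H0","H2","no-route","H3","H0","no-route","H0","H0","H0","H0","H2","H0","H2","H1","H1","H2"]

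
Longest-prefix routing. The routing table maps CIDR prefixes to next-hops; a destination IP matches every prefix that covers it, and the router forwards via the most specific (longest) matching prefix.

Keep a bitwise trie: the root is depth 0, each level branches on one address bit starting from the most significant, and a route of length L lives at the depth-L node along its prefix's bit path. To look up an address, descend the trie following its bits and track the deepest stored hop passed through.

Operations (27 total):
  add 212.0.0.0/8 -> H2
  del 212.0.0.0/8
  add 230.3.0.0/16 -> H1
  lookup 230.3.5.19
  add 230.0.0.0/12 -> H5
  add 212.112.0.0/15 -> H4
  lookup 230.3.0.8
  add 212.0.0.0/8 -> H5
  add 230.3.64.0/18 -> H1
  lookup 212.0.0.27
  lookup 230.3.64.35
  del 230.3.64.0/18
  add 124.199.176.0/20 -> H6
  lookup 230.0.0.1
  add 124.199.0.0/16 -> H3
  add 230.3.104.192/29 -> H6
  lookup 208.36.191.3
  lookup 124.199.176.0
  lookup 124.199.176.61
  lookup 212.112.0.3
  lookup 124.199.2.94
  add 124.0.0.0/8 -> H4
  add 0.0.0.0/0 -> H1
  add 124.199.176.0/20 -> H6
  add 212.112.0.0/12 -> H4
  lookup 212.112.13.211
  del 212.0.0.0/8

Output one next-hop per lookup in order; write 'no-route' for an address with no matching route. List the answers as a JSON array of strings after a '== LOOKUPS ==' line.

Apply in order:
  + 212.0.0.0/8 (H2) depth=8
  - 212.0.0.0/8 clear@8
  + 230.3.0.0/16 (H1) depth=16
  Q 230.3.5.19: descend 1110011000000011 ; hops seen [H1] ; pick H1
  + 230.0.0.0/12 (H5) depth=12
  + 212.112.0.0/15 (H4) depth=15
  Q 230.3.0.8: descend 1110011000000011 ; hops seen [H5,H1] ; pick H1
  + 212.0.0.0/8 (H5) depth=8
  + 230.3.64.0/18 (H1) depth=18
  Q 212.0.0.27: descend 110101000 ; hops seen [H5] ; pick H5
  Q 230.3.64.35: descend 111001100000001101 ; hops seen [H5,H1,H1] ; pick H1
  - 230.3.64.0/18 clear@18
  + 124.199.176.0/20 (H6) depth=20
  Q 230.0.0.1: descend 11100110000000 ; hops seen [H5] ; pick H5
  + 124.199.0.0/16 (H3) depth=16
  + 230.3.104.192/29 (H6) depth=29
  Q 208.36.191.3: descend 11010 ; hops seen [∅] ; pick no-route
  Q 124.199.176.0: descend 01111100110001111011 ; hops seen [H3,H6] ; pick H6
  Q 124.199.176.61: descend 01111100110001111011 ; hops seen [H3,H6] ; pick H6
  Q 212.112.0.3: descend 110101000111000 ; hops seen [H5,H4] ; pick H4
  Q 124.199.2.94: descend 0111110011000111 ; hops seen [H3] ; pick H3
  + 124.0.0.0/8 (H4) depth=8
  + 0.0.0.0/0 (H1) depth=0
  + 124.199.176.0/20 (H6) depth=20
  + 212.112.0.0/12 (H4) depth=12
  Q 212.112.13.211: descend 110101000111000 ; hops seen [H1,H5,H4,H4] ; pick H4
  - 212.0.0.0/8 clear@8

== LOOKUPS ==
["H1","H1","H5","H1","H5","no-route","H6","H6","H4","H3","H4"]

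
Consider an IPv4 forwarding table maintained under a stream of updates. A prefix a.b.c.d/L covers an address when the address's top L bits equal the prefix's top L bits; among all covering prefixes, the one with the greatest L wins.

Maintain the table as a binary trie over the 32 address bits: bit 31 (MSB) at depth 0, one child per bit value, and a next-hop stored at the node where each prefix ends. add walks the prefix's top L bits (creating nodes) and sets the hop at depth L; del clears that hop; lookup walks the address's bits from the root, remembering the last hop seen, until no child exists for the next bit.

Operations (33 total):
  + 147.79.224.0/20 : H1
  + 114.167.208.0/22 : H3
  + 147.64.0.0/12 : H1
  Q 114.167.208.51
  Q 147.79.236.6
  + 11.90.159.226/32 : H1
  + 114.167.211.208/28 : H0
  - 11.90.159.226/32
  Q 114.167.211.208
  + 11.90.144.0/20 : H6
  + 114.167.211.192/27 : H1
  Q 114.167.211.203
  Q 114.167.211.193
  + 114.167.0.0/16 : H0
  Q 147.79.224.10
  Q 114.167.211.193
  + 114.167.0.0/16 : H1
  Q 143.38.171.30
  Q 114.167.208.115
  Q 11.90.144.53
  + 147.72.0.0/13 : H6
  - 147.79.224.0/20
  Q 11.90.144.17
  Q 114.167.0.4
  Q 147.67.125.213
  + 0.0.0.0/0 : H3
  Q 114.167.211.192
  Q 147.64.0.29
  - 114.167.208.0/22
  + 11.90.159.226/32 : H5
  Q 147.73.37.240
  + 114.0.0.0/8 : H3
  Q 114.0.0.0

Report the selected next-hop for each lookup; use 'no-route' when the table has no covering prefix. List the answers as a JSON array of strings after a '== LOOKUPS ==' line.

Process each operation:
  add 147.79.224.0/20 -> H1 at depth 20
  add 114.167.208.0/22 -> H3 at depth 22
  add 147.64.0.0/12 -> H1 at depth 12
  ? 114.167.208.51  path d0:-→d1:-→d2:-→d3:-→d4:-→d5:-→d6:-→d7:-→d8:-→d9:-→d10:-→d11:-→d12:-→d13:-→d14:-→d15:-→d16:-→d17:-→d18:-→d19:-→d20:-→d21:-→d22:H3  best=H3
  ? 147.79.236.6  path d0:-→d1:-→d2:-→d3:-→d4:-→d5:-→d6:-→d7:-→d8:-→d9:-→d10:-→d11:-→d12:H1→d13:-→d14:-→d15:-→d16:-→d17:-→d18:-→d19:-→d20:H1  best=H1
  add 11.90.159.226/32 -> H1 at depth 32
  add 114.167.211.208/28 -> H0 at depth 28
  - 11.90.159.226/32 clear@32
  ? 114.167.211.208  path d0:-→d1:-→d2:-→d3:-→d4:-→d5:-→d6:-→d7:-→d8:-→d9:-→d10:-→d11:-→d12:-→d13:-→d14:-→d15:-→d16:-→d17:-→d18:-→d19:-→d20:-→d21:-→d22:H3→d23:-→d24:-→d25:-→d26:-→d27:-→d28:H0  best=H0
  add 11.90.144.0/20 -> H6 at depth 20
  add 114.167.211.192/27 -> H1 at depth 27
  ? 114.167.211.203  path d0:-→d1:-→d2:-→d3:-→d4:-→d5:-→d6:-→d7:-→d8:-→d9:-→d10:-→d11:-→d12:-→d13:-→d14:-→d15:-→d16:-→d17:-→d18:-→d19:-→d20:-→d21:-→d22:H3→d23:-→d24:-→d25:-→d26:-→d27:H1  best=H1
  ? 114.167.211.193  path d0:-→d1:-→d2:-→d3:-→d4:-→d5:-→d6:-→d7:-→d8:-→d9:-→d10:-→d11:-→d12:-→d13:-→d14:-→d15:-→d16:-→d17:-→d18:-→d19:-→d20:-→d21:-→d22:H3→d23:-→d24:-→d25:-→d26:-→d27:H1  best=H1
  add 114.167.0.0/16 -> H0 at depth 16
  ? 147.79.224.10  path d0:-→d1:-→d2:-→d3:-→d4:-→d5:-→d6:-→d7:-→d8:-→d9:-→d10:-→d11:-→d12:H1→d13:-→d14:-→d15:-→d16:-→d17:-→d18:-→d19:-→d20:H1  best=H1
  ? 114.167.211.193  path d0:-→d1:-→d2:-→d3:-→d4:-→d5:-→d6:-→d7:-→d8:-→d9:-→d10:-→d11:-→d12:-→d13:-→d14:-→d15:-→d16:H0→d17:-→d18:-→d19:-→d20:-→d21:-→d22:H3→d23:-→d24:-→d25:-→d26:-→d27:H1  best=H1
  add 114.167.0.0/16 -> H1 at depth 16
  ? 143.38.171.30  path d0:-→d1:-→d2:-→d3:-  best=no-route
  ? 114.167.208.115  path d0:-→d1:-→d2:-→d3:-→d4:-→d5:-→d6:-→d7:-→d8:-→d9:-→d10:-→d11:-→d12:-→d13:-→d14:-→d15:-→d16:H1→d17:-→d18:-→d19:-→d20:-→d21:-→d22:H3  best=H3
  ? 11.90.144.53  path d0:-→d1:-→d2:-→d3:-→d4:-→d5:-→d6:-→d7:-→d8:-→d9:-→d10:-→d11:-→d12:-→d13:-→d14:-→d15:-→d16:-→d17:-→d18:-→d19:-→d20:H6  best=H6
  add 147.72.0.0/13 -> H6 at depth 13
  - 147.79.224.0/20 clear@20
  ? 11.90.144.17  path d0:-→d1:-→d2:-→d3:-→d4:-→d5:-→d6:-→d7:-→d8:-→d9:-→d10:-→d11:-→d12:-→d13:-→d14:-→d15:-→d16:-→d17:-→d18:-→d19:-→d20:H6  best=H6
  ? 114.167.0.4  path d0:-→d1:-→d2:-→d3:-→d4:-→d5:-→d6:-→d7:-→d8:-→d9:-→d10:-→d11:-→d12:-→d13:-→d14:-→d15:-→d16:H1  best=H1
  ? 147.67.125.213  path d0:-→d1:-→d2:-→d3:-→d4:-→d5:-→d6:-→d7:-→d8:-→d9:-→d10:-→d11:-→d12:H1  best=H1
  add 0.0.0.0/0 -> H3 at depth 0
  ? 114.167.211.192  path d0:H3→d1:-→d2:-→d3:-→d4:-→d5:-→d6:-→d7:-→d8:-→d9:-→d10:-→d11:-→d12:-→d13:-→d14:-→d15:-→d16:H1→d17:-→d18:-→d19:-→d20:-→d21:-→d22:H3→d23:-→d24:-→d25:-→d26:-→d27:H1  best=H1
  ? 147.64.0.29  path d0:H3→d1:-→d2:-→d3:-→d4:-→d5:-→d6:-→d7:-→d8:-→d9:-→d10:-→d11:-→d12:H1  best=H1
  - 114.167.208.0/22 clear@22
  add 11.90.159.226/32 -> H5 at depth 32
  ? 147.73.37.240  path d0:H3→d1:-→d2:-→d3:-→d4:-→d5:-→d6:-→d7:-→d8:-→d9:-→d10:-→d11:-→d12:H1→d13:H6  best=H6
  add 114.0.0.0/8 -> H3 at depth 8
  ? 114.0.0.0  path d0:H3→d1:-→d2:-→d3:-→d4:-→d5:-→d6:-→d7:-→d8:H3  best=H3

== LOOKUPS ==
["H3","H1","H0","H1","H1","H1","H1","no-route","H3","H6","H6","H1","H1","H1","H1","H6","H3"]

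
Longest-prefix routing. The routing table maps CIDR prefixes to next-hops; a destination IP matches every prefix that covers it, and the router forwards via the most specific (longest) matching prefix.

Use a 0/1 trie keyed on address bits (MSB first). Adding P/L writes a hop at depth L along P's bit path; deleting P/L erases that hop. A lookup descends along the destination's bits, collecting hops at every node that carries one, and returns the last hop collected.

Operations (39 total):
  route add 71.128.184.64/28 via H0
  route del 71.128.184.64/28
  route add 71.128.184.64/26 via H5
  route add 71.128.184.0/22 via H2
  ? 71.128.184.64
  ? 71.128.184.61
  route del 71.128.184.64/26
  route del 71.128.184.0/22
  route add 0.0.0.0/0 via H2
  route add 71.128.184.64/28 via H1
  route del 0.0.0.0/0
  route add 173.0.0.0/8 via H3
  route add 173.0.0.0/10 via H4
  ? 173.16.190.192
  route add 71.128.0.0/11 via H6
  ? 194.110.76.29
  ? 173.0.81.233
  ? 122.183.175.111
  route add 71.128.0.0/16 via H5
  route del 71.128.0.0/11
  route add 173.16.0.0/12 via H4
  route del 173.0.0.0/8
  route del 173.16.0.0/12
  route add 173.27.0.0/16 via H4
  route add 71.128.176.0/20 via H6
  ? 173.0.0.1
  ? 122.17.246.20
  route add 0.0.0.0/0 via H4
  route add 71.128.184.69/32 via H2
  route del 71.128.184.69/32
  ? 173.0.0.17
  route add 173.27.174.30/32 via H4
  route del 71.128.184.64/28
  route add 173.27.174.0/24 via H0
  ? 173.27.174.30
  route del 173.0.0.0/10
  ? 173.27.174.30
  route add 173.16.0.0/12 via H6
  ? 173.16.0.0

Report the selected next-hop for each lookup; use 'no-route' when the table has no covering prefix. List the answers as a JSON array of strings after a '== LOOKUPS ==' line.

Apply in order:
  + 71.128.184.64/28 (H0) depth=28
  del 71.128.184.64/28 (clear depth 28)
  + 71.128.184.64/26 (H5) depth=26
  + 71.128.184.0/22 (H2) depth=22
  Q 71.128.184.64: descend 0100011110000000101110000100 ; hops seen [H2,H5] ; pick H5
  Q 71.128.184.61: descend 0100011110000000101110000 ; hops seen [H2] ; pick H2
  del 71.128.184.64/26 (clear depth 26)
  del 71.128.184.0/22 (clear depth 22)
  + 0.0.0.0/0 (H2) depth=0
  + 71.128.184.64/28 (H1) depth=28
  del 0.0.0.0/0 (clear depth 0)
  + 173.0.0.0/8 (H3) depth=8
  + 173.0.0.0/10 (H4) depth=10
  Q 173.16.190.192: descend 1010110100 ; hops seen [H3,H4] ; pick H4
  + 71.128.0.0/11 (H6) depth=11
  Q 194.110.76.29: descend 1 ; hops seen [∅] ; pick no-route
  Q 173.0.81.233: descend 1010110100 ; hops seen [H3,H4] ; pick H4
  Q 122.183.175.111: descend 01 ; hops seen [∅] ; pick no-route
  + 71.128.0.0/16 (H5) depth=16
  del 71.128.0.0/11 (clear depth 11)
  + 173.16.0.0/12 (H4) depth=12
  del 173.0.0.0/8 (clear depth 8)
  del 173.16.0.0/12 (clear depth 12)
  + 173.27.0.0/16 (H4) depth=16
  + 71.128.176.0/20 (H6) depth=20
  Q 173.0.0.1: descend 10101101000 ; hops seen [H4] ; pick H4
  Q 122.17.246.20: descend 01 ; hops seen [∅] ; pick no-route
  + 0.0.0.0/0 (H4) depth=0
  + 71.128.184.69/32 (H2) depth=32
  del 71.128.184.69/32 (clear depth 32)
  Q 173.0.0.17: descend 10101101000 ; hops seen [H4,H4] ; pick H4
  + 173.27.174.30/32 (H4) depth=32
  del 71.128.184.64/28 (clear depth 28)
  + 173.27.174.0/24 (H0) depth=24
  Q 173.27.174.30: descend 10101101000110111010111000011110 ; hops seen [H4,H4,H4,H0,H4] ; pick H4
  del 173.0.0.0/10 (clear depth 10)
  Q 173.27.174.30: descend 10101101000110111010111000011110 ; hops seen [H4,H4,H0,H4] ; pick H4
  + 173.16.0.0/12 (H6) depth=12
  Q 173.16.0.0: descend 101011010001 ; hops seen [H4,H6] ; pick H6

== LOOKUPS ==
["H5","H2","H4","no-route","H4","no-route","H4","no-route","H4","H4","H4","H6"]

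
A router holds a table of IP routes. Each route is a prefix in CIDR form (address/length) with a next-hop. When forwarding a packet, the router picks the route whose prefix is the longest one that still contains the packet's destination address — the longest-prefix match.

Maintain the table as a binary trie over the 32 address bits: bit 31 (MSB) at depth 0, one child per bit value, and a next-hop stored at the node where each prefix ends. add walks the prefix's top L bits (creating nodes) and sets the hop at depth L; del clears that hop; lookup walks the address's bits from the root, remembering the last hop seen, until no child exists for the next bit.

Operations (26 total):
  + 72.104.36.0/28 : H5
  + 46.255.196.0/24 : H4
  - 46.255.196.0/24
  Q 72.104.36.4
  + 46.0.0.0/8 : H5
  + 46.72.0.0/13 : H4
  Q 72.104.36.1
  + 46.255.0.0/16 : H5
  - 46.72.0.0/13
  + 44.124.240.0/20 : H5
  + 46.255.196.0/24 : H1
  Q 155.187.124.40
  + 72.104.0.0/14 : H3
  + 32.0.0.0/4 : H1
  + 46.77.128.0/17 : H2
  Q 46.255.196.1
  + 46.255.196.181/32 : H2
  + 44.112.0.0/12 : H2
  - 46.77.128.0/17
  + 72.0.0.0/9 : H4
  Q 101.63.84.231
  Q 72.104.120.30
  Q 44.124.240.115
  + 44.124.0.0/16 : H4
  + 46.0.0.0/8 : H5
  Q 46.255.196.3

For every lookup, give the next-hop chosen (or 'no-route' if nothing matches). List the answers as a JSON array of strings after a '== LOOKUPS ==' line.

Apply in order:
  + 72.104.36.0/28 (H5) depth=28
  + 46.255.196.0/24 (H4) depth=24
  del 46.255.196.0/24 (clear depth 24)
  Q 72.104.36.4: descend 0100100001101000001001000000 ; hops seen [H5] ; pick H5
  + 46.0.0.0/8 (H5) depth=8
  + 46.72.0.0/13 (H4) depth=13
  Q 72.104.36.1: descend 0100100001101000001001000000 ; hops seen [H5] ; pick H5
  + 46.255.0.0/16 (H5) depth=16
  del 46.72.0.0/13 (clear depth 13)
  + 44.124.240.0/20 (H5) depth=20
  + 46.255.196.0/24 (H1) depth=24
  Q 155.187.124.40: descend ε ; hops seen [∅] ; pick no-route
  + 72.104.0.0/14 (H3) depth=14
  + 32.0.0.0/4 (H1) depth=4
  + 46.77.128.0/17 (H2) depth=17
  Q 46.255.196.1: descend 001011101111111111000100 ; hops seen [H1,H5,H5,H1] ; pick H1
  + 46.255.196.181/32 (H2) depth=32
  + 44.112.0.0/12 (H2) depth=12
  del 46.77.128.0/17 (clear depth 17)
  + 72.0.0.0/9 (H4) depth=9
  Q 101.63.84.231: descend 01 ; hops seen [∅] ; pick no-route
  Q 72.104.120.30: descend 01001000011010000 ; hops seen [H4,H3] ; pick H3
  Q 44.124.240.115: descend 00101100011111001111 ; hops seen [H1,H2,H5] ; pick H5
  + 44.124.0.0/16 (H4) depth=16
  + 46.0.0.0/8 (H5) depth=8
  Q 46.255.196.3: descend 001011101111111111000100 ; hops seen [H1,H5,H5,H1] ; pick H1

== LOOKUPS ==
["H5","H5","no-route","H1","no-route","H3","H5","H1"]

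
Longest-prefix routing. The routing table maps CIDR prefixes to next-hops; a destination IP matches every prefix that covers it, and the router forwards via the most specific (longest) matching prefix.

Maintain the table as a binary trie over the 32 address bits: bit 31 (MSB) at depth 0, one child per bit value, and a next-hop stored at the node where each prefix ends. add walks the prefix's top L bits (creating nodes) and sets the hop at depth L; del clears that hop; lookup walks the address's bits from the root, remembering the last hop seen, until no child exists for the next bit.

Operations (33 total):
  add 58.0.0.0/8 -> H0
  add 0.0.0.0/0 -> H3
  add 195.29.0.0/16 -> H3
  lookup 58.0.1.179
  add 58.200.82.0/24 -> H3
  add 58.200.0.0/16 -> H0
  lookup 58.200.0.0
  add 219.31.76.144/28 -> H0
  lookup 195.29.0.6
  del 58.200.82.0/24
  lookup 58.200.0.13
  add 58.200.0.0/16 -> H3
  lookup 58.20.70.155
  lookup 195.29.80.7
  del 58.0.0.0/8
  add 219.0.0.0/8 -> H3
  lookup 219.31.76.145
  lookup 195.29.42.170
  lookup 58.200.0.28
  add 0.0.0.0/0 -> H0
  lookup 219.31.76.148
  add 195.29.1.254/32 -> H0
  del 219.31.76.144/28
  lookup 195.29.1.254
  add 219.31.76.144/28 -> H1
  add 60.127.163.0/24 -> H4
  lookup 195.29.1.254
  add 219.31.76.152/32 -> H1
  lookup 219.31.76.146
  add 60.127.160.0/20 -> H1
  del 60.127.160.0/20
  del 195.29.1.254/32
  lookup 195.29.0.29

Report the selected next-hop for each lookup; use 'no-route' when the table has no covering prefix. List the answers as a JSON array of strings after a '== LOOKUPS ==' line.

Process each operation:
  add 58.0.0.0/8 -> H0 at depth 8
  add 0.0.0.0/0 -> H3 at depth 0
  add 195.29.0.0/16 -> H3 at depth 16
  ? 58.0.1.179  path d0:H3→d1:-→d2:-→d3:-→d4:-→d5:-→d6:-→d7:-→d8:H0  best=H0
  add 58.200.82.0/24 -> H3 at depth 24
  add 58.200.0.0/16 -> H0 at depth 16
  ? 58.200.0.0  path d0:H3→d1:-→d2:-→d3:-→d4:-→d5:-→d6:-→d7:-→d8:H0→d9:-→d10:-→d11:-→d12:-→d13:-→d14:-→d15:-→d16:H0→d17:-  best=H0
  add 219.31.76.144/28 -> H0 at depth 28
  ? 195.29.0.6  path d0:H3→d1:-→d2:-→d3:-→d4:-→d5:-→d6:-→d7:-→d8:-→d9:-→d10:-→d11:-→d12:-→d13:-→d14:-→d15:-→d16:H3  best=H3
  del 58.200.82.0/24 (clear depth 24)
  ? 58.200.0.13  path d0:H3→d1:-→d2:-→d3:-→d4:-→d5:-→d6:-→d7:-→d8:H0→d9:-→d10:-→d11:-→d12:-→d13:-→d14:-→d15:-→d16:H0→d17:-  best=H0
  add 58.200.0.0/16 -> H3 at depth 16
  ? 58.20.70.155  path d0:H3→d1:-→d2:-→d3:-→d4:-→d5:-→d6:-→d7:-→d8:H0  best=H0
  ? 195.29.80.7  path d0:H3→d1:-→d2:-→d3:-→d4:-→d5:-→d6:-→d7:-→d8:-→d9:-→d10:-→d11:-→d12:-→d13:-→d14:-→d15:-→d16:H3  best=H3
  del 58.0.0.0/8 (clear depth 8)
  add 219.0.0.0/8 -> H3 at depth 8
  ? 219.31.76.145  path d0:H3→d1:-→d2:-→d3:-→d4:-→d5:-→d6:-→d7:-→d8:H3→d9:-→d10:-→d11:-→d12:-→d13:-→d14:-→d15:-→d16:-→d17:-→d18:-→d19:-→d20:-→d21:-→d22:-→d23:-→d24:-→d25:-→d26:-→d27:-→d28:H0  best=H0
  ? 195.29.42.170  path d0:H3→d1:-→d2:-→d3:-→d4:-→d5:-→d6:-→d7:-→d8:-→d9:-→d10:-→d11:-→d12:-→d13:-→d14:-→d15:-→d16:H3  best=H3
  ? 58.200.0.28  path d0:H3→d1:-→d2:-→d3:-→d4:-→d5:-→d6:-→d7:-→d8:-→d9:-→d10:-→d11:-→d12:-→d13:-→d14:-→d15:-→d16:H3→d17:-  best=H3
  add 0.0.0.0/0 -> H0 at depth 0
  ? 219.31.76.148  path d0:H0→d1:-→d2:-→d3:-→d4:-→d5:-→d6:-→d7:-→d8:H3→d9:-→d10:-→d11:-→d12:-→d13:-→d14:-→d15:-→d16:-→d17:-→d18:-→d19:-→d20:-→d21:-→d22:-→d23:-→d24:-→d25:-→d26:-→d27:-→d28:H0  best=H0
  add 195.29.1.254/32 -> H0 at depth 32
  del 219.31.76.144/28 (clear depth 28)
  ? 195.29.1.254  path d0:H0→d1:-→d2:-→d3:-→d4:-→d5:-→d6:-→d7:-→d8:-→d9:-→d10:-→d11:-→d12:-→d13:-→d14:-→d15:-→d16:H3→d17:-→d18:-→d19:-→d20:-→d21:-→d22:-→d23:-→d24:-→d25:-→d26:-→d27:-→d28:-→d29:-→d30:-→d31:-→d32:H0  best=H0
  add 219.31.76.144/28 -> H1 at depth 28
  add 60.127.163.0/24 -> H4 at depth 24
  ? 195.29.1.254  path d0:H0→d1:-→d2:-→d3:-→d4:-→d5:-→d6:-→d7:-→d8:-→d9:-→d10:-→d11:-→d12:-→d13:-→d14:-→d15:-→d16:H3→d17:-→d18:-→d19:-→d20:-→d21:-→d22:-→d23:-→d24:-→d25:-→d26:-→d27:-→d28:-→d29:-→d30:-→d31:-→d32:H0  best=H0
  add 219.31.76.152/32 -> H1 at depth 32
  ? 219.31.76.146  path d0:H0→d1:-→d2:-→d3:-→d4:-→d5:-→d6:-→d7:-→d8:H3→d9:-→d10:-→d11:-→d12:-→d13:-→d14:-→d15:-→d16:-→d17:-→d18:-→d19:-→d20:-→d21:-→d22:-→d23:-→d24:-→d25:-→d26:-→d27:-→d28:H1  best=H1
  add 60.127.160.0/20 -> H1 at depth 20
  del 60.127.160.0/20 (clear depth 20)
  del 195.29.1.254/32 (clear depth 32)
  ? 195.29.0.29  path d0:H0→d1:-→d2:-→d3:-→d4:-→d5:-→d6:-→d7:-→d8:-→d9:-→d10:-→d11:-→d12:-→d13:-→d14:-→d15:-→d16:H3→d17:-→d18:-→d19:-→d20:-→d21:-→d22:-→d23:-  best=H3

== LOOKUPS ==
["H0","H0","H3","H0","H0","H3","H0","H3","H3","H0","H0","H0","H1","H3"]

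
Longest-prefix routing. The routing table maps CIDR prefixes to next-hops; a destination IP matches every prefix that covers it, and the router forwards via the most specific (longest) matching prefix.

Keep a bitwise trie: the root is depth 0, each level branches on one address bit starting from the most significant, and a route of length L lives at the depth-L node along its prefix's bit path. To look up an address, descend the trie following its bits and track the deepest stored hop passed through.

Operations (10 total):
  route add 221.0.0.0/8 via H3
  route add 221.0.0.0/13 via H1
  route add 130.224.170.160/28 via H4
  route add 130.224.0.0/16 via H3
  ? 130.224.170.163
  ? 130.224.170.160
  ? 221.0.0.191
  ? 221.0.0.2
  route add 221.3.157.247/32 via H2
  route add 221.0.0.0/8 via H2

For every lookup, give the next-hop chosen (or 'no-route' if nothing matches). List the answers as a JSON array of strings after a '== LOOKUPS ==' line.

Apply in order:
  add 221.0.0.0/8 -> H3 at depth 8
  add 221.0.0.0/13 -> H1 at depth 13
  add 130.224.170.160/28 -> H4 at depth 28
  add 130.224.0.0/16 -> H3 at depth 16
  ? 130.224.170.163  path d0:-→d1:-→d2:-→d3:-→d4:-→d5:-→d6:-→d7:-→d8:-→d9:-→d10:-→d11:-→d12:-→d13:-→d14:-→d15:-→d16:H3→d17:-→d18:-→d19:-→d20:-→d21:-→d22:-→d23:-→d24:-→d25:-→d26:-→d27:-→d28:H4  best=H4
  ? 130.224.170.160  path d0:-→d1:-→d2:-→d3:-→d4:-→d5:-→d6:-→d7:-→d8:-→d9:-→d10:-→d11:-→d12:-→d13:-→d14:-→d15:-→d16:H3→d17:-→d18:-→d19:-→d20:-→d21:-→d22:-→d23:-→d24:-→d25:-→d26:-→d27:-→d28:H4  best=H4
  ? 221.0.0.191  path d0:-→d1:-→d2:-→d3:-→d4:-→d5:-→d6:-→d7:-→d8:H3→d9:-→d10:-→d11:-→d12:-→d13:H1  best=H1
  ? 221.0.0.2  path d0:-→d1:-→d2:-→d3:-→d4:-→d5:-→d6:-→d7:-→d8:H3→d9:-→d10:-→d11:-→d12:-→d13:H1  best=H1
  add 221.3.157.247/32 -> H2 at depth 32
  add 221.0.0.0/8 -> H2 at depth 8

== LOOKUPS ==
["H4","H4","H1","H1"]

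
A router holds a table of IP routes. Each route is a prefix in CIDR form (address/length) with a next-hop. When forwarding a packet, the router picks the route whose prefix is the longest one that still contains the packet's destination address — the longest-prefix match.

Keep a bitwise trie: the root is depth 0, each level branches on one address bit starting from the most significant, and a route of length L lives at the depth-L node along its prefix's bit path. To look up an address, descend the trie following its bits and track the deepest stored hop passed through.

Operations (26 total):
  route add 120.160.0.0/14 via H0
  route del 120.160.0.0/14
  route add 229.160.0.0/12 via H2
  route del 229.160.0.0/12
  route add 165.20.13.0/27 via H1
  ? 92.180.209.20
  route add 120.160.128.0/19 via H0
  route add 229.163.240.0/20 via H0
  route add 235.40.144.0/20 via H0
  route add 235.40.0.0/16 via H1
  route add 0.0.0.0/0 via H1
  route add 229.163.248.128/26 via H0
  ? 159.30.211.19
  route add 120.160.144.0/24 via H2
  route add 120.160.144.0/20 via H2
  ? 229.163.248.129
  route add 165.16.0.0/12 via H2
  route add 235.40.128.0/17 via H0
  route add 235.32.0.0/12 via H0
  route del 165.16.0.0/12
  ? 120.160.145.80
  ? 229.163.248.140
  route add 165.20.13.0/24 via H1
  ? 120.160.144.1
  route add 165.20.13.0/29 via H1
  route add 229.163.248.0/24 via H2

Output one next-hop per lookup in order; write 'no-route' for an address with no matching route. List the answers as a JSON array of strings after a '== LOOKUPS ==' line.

Apply in order:
  add 120.160.0.0/14 -> H0 at depth 14
  del 120.160.0.0/14 (clear depth 14)
  add 229.160.0.0/12 -> H2 at depth 12
  del 229.160.0.0/12 (clear depth 12)
  add 165.20.13.0/27 -> H1 at depth 27
  ? 92.180.209.20  path d0:-→d1:-→d2:-  best=no-route
  add 120.160.128.0/19 -> H0 at depth 19
  add 229.163.240.0/20 -> H0 at depth 20
  add 235.40.144.0/20 -> H0 at depth 20
  add 235.40.0.0/16 -> H1 at depth 16
  add 0.0.0.0/0 -> H1 at depth 0
  add 229.163.248.128/26 -> H0 at depth 26
  ? 159.30.211.19  path d0:H1→d1:-→d2:-  best=H1
  add 120.160.144.0/24 -> H2 at depth 24
  add 120.160.144.0/20 -> H2 at depth 20
  ? 229.163.248.129  path d0:H1→d1:-→d2:-→d3:-→d4:-→d5:-→d6:-→d7:-→d8:-→d9:-→d10:-→d11:-→d12:-→d13:-→d14:-→d15:-→d16:-→d17:-→d18:-→d19:-→d20:H0→d21:-→d22:-→d23:-→d24:-→d25:-→d26:H0  best=H0
  add 165.16.0.0/12 -> H2 at depth 12
  add 235.40.128.0/17 -> H0 at depth 17
  add 235.32.0.0/12 -> H0 at depth 12
  del 165.16.0.0/12 (clear depth 12)
  ? 120.160.145.80  path d0:H1→d1:-→d2:-→d3:-→d4:-→d5:-→d6:-→d7:-→d8:-→d9:-→d10:-→d11:-→d12:-→d13:-→d14:-→d15:-→d16:-→d17:-→d18:-→d19:H0→d20:H2→d21:-→d22:-→d23:-  best=H2
  ? 229.163.248.140  path d0:H1→d1:-→d2:-→d3:-→d4:-→d5:-→d6:-→d7:-→d8:-→d9:-→d10:-→d11:-→d12:-→d13:-→d14:-→d15:-→d16:-→d17:-→d18:-→d19:-→d20:H0→d21:-→d22:-→d23:-→d24:-→d25:-→d26:H0  best=H0
  add 165.20.13.0/24 -> H1 at depth 24
  ? 120.160.144.1  path d0:H1→d1:-→d2:-→d3:-→d4:-→d5:-→d6:-→d7:-→d8:-→d9:-→d10:-→d11:-→d12:-→d13:-→d14:-→d15:-→d16:-→d17:-→d18:-→d19:H0→d20:H2→d21:-→d22:-→d23:-→d24:H2  best=H2
  add 165.20.13.0/29 -> H1 at depth 29
  add 229.163.248.0/24 -> H2 at depth 24

== LOOKUPS ==
["no-route","H1","H0","H2","H0","H2"]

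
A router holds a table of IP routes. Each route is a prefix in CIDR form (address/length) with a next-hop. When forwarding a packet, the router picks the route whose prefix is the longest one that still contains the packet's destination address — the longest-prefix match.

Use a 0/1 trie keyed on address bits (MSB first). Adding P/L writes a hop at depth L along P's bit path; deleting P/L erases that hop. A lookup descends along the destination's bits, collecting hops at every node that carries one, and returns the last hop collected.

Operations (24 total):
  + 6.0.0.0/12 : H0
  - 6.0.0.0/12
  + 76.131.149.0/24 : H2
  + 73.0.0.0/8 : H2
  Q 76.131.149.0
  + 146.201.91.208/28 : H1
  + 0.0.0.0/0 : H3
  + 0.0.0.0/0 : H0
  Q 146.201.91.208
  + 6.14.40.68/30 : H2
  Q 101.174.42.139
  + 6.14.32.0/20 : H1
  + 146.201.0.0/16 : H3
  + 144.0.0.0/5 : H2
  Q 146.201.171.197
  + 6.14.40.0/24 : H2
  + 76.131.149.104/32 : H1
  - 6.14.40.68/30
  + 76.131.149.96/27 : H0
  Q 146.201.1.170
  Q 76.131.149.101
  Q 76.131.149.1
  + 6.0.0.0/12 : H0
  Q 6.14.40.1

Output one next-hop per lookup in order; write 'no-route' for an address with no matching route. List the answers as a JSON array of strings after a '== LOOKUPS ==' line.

Trace:
  add 6.0.0.0/12 -> H0 at depth 12
  del 6.0.0.0/12 (clear depth 12)
  add 76.131.149.0/24 -> H2 at depth 24
  add 73.0.0.0/8 -> H2 at depth 8
  ? 76.131.149.0  path d0:-→d1:-→d2:-→d3:-→d4:-→d5:-→d6:-→d7:-→d8:-→d9:-→d10:-→d11:-→d12:-→d13:-→d14:-→d15:-→d16:-→d17:-→d18:-→d19:-→d20:-→d21:-→d22:-→d23:-→d24:H2  best=H2
  add 146.201.91.208/28 -> H1 at depth 28
  add 0.0.0.0/0 -> H3 at depth 0
  add 0.0.0.0/0 -> H0 at depth 0
  ? 146.201.91.208  path d0:H0→d1:-→d2:-→d3:-→d4:-→d5:-→d6:-→d7:-→d8:-→d9:-→d10:-→d11:-→d12:-→d13:-→d14:-→d15:-→d16:-→d17:-→d18:-→d19:-→d20:-→d21:-→d22:-→d23:-→d24:-→d25:-→d26:-→d27:-→d28:H1  best=H1
  add 6.14.40.68/30 -> H2 at depth 30
  ? 101.174.42.139  path d0:H0→d1:-→d2:-  best=H0
  add 6.14.32.0/20 -> H1 at depth 20
  add 146.201.0.0/16 -> H3 at depth 16
  add 144.0.0.0/5 -> H2 at depth 5
  ? 146.201.171.197  path d0:H0→d1:-→d2:-→d3:-→d4:-→d5:H2→d6:-→d7:-→d8:-→d9:-→d10:-→d11:-→d12:-→d13:-→d14:-→d15:-→d16:H3  best=H3
  add 6.14.40.0/24 -> H2 at depth 24
  add 76.131.149.104/32 -> H1 at depth 32
  del 6.14.40.68/30 (clear depth 30)
  add 76.131.149.96/27 -> H0 at depth 27
  ? 146.201.1.170  path d0:H0→d1:-→d2:-→d3:-→d4:-→d5:H2→d6:-→d7:-→d8:-→d9:-→d10:-→d11:-→d12:-→d13:-→d14:-→d15:-→d16:H3→d17:-  best=H3
  ? 76.131.149.101  path d0:H0→d1:-→d2:-→d3:-→d4:-→d5:-→d6:-→d7:-→d8:-→d9:-→d10:-→d11:-→d12:-→d13:-→d14:-→d15:-→d16:-→d17:-→d18:-→d19:-→d20:-→d21:-→d22:-→d23:-→d24:H2→d25:-→d26:-→d27:H0→d28:-  best=H0
  ? 76.131.149.1  path d0:H0→d1:-→d2:-→d3:-→d4:-→d5:-→d6:-→d7:-→d8:-→d9:-→d10:-→d11:-→d12:-→d13:-→d14:-→d15:-→d16:-→d17:-→d18:-→d19:-→d20:-→d21:-→d22:-→d23:-→d24:H2→d25:-  best=H2
  add 6.0.0.0/12 -> H0 at depth 12
  ? 6.14.40.1  path d0:H0→d1:-→d2:-→d3:-→d4:-→d5:-→d6:-→d7:-→d8:-→d9:-→d10:-→d11:-→d12:H0→d13:-→d14:-→d15:-→d16:-→d17:-→d18:-→d19:-→d20:H1→d21:-→d22:-→d23:-→d24:H2→d25:-  best=H2

== LOOKUPS ==
["H2","H1","H0","H3","H3","H0","H2","H2"]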